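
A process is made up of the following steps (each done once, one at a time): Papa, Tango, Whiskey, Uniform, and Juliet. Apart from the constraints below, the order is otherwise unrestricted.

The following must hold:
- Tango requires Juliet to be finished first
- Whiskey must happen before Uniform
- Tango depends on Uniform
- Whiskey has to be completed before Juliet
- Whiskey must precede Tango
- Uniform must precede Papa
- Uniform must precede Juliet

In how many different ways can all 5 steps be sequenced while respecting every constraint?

Whiskey is the only step with nothing required before it, so every ordering starts there.
Systematically extending each partial ordering one step at a time and counting, there are 3 complete orderings.

3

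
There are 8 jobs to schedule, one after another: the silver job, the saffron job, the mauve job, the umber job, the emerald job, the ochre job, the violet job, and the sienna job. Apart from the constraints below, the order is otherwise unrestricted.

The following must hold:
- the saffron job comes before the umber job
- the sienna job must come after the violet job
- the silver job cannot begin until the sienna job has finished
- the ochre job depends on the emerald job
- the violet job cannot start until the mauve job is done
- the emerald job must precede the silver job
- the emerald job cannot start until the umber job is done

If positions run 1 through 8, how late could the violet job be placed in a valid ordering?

6

The jobs that are forced after the violet job, directly or by a chain of constraints, are the silver job, the sienna job. That's 2 jobs.
With 2 mandatory successors out of 8 jobs total, the latest slot for the violet job is 8−2 = 6, and it's reachable by doing all non-successors before the violet job.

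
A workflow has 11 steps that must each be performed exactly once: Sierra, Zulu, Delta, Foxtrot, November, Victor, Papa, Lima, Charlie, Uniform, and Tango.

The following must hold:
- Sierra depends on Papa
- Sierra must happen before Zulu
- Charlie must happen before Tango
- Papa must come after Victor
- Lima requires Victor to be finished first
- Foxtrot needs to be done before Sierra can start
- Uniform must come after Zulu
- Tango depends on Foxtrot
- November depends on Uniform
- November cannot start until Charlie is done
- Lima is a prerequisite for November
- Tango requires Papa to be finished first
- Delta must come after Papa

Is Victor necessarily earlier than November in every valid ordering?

Following the dependencies: Victor → Lima → November.
So Victor must precede November in any valid ordering.

Yes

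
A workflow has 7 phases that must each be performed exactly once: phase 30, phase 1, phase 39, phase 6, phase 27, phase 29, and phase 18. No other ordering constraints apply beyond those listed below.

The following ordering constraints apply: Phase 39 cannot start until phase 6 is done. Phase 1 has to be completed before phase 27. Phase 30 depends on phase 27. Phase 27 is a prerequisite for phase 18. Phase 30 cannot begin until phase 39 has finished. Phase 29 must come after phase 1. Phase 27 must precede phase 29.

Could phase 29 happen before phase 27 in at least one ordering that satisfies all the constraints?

No

There is a dependency chain phase 27 → phase 29, so phase 29 always comes after phase 27.
So no valid ordering can have phase 29 before phase 27.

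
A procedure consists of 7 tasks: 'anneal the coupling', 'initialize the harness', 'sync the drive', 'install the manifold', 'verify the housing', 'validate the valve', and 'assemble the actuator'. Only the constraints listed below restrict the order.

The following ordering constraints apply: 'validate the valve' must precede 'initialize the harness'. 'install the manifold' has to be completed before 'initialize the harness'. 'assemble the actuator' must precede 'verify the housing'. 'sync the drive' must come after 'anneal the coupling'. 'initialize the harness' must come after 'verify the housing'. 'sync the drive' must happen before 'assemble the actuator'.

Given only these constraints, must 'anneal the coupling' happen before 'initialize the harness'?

Following the dependencies: 'anneal the coupling' → 'sync the drive' → 'assemble the actuator' → 'verify the housing' → 'initialize the harness'.
So 'anneal the coupling' must precede 'initialize the harness' in any valid ordering.

Yes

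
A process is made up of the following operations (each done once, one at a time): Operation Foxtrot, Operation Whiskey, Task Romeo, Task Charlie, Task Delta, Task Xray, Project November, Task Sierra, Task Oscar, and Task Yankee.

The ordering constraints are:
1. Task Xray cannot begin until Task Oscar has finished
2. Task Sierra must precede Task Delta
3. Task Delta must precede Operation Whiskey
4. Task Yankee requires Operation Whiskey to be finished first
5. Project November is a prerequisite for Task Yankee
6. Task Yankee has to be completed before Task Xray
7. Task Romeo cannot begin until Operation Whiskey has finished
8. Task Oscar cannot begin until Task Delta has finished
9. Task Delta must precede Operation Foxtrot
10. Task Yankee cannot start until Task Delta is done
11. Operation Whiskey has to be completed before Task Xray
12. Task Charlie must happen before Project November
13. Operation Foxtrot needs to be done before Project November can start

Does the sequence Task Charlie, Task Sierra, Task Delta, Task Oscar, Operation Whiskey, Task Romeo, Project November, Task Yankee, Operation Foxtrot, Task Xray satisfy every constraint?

In the proposed order, Project November appears before Operation Foxtrot.
But one of the constraints requires Operation Foxtrot before Project November, so this ordering violates it.

No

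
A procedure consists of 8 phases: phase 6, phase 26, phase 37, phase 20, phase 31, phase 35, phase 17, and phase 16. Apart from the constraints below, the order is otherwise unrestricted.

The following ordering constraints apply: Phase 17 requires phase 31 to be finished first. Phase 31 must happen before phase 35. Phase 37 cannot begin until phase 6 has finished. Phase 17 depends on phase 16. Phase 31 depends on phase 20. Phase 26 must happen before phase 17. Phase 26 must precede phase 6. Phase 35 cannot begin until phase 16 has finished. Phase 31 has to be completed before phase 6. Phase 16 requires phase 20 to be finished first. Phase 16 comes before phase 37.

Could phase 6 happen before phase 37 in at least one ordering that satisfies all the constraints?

Every valid ordering already has phase 6 before phase 37 (the constraints require it), so in particular at least one does.

Yes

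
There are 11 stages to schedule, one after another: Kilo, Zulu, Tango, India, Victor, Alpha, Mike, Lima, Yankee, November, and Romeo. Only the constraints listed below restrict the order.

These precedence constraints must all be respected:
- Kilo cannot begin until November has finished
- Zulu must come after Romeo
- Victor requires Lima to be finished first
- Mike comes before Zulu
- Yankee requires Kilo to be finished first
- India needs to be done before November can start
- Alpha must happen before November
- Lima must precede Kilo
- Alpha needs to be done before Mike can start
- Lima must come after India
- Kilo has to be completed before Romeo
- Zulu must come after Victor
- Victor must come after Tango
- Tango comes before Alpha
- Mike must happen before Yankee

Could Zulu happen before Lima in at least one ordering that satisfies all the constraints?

No

The constraints give a chain Lima → Victor → Zulu, which forces Lima before Zulu.
So no valid ordering can have Zulu before Lima.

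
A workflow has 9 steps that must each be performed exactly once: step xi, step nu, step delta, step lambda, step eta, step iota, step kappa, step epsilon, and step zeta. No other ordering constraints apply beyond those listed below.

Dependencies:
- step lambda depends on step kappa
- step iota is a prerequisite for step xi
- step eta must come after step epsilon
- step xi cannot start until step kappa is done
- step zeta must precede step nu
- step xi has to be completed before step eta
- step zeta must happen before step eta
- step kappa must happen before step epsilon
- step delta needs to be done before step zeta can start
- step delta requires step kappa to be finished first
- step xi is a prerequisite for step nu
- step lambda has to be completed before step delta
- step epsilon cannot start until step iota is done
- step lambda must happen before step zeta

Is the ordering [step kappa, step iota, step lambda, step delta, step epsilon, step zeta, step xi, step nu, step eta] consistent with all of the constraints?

Yes

Every stated constraint is respected: step kappa sits at position 1, ahead of step xi at position 7, and each of the other listed pairs likewise has the predecessor earlier in the sequence.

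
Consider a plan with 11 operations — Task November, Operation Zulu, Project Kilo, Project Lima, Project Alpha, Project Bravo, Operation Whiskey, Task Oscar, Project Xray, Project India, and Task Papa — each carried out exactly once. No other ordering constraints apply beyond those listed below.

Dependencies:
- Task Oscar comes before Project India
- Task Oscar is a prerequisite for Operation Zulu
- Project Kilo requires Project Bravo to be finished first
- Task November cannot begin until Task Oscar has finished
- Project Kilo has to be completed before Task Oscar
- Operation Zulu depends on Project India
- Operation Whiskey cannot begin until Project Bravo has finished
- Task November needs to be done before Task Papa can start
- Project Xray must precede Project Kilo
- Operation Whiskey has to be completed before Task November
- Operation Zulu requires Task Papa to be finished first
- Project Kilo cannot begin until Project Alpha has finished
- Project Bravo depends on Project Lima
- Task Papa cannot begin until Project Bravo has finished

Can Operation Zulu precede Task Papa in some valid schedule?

No

Following Task Papa → Operation Zulu, Task Papa must precede Operation Zulu in every valid ordering.
Hence Operation Zulu can never be scheduled before Task Papa.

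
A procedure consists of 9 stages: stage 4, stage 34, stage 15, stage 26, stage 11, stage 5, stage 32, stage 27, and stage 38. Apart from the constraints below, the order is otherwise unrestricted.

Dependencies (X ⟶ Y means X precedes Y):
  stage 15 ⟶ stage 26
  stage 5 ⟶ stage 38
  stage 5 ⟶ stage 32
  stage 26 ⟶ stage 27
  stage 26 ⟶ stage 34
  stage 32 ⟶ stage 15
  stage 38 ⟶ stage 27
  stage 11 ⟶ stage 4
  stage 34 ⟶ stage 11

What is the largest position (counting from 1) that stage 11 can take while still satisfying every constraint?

The only stage forced after stage 11 (directly or by a chain) is stage 4.
So at least 1 stage follows stage 11, putting stage 11 no later than position 8. That position is achievable by scheduling everything else first.

8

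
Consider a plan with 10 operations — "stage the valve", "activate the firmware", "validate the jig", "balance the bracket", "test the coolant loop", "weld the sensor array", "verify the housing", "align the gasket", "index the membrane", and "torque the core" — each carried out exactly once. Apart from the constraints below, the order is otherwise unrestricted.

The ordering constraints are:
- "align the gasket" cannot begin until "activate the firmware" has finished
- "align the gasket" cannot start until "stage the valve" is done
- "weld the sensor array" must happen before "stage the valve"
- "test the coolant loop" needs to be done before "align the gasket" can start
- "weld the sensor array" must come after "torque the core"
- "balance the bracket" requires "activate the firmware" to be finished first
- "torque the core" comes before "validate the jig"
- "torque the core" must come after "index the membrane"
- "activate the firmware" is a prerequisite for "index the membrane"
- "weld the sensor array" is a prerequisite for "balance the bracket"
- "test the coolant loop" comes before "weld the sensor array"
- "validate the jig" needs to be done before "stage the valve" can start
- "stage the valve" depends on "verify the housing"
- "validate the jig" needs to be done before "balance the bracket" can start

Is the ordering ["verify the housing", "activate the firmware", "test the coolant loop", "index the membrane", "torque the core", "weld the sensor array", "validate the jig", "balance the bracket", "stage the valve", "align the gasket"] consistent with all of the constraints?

Yes

Going through the constraints one by one, each required predecessor appears earlier in the sequence than its dependent — e.g. "activate the firmware" (position 2) is before "align the gasket" (position 10), as required.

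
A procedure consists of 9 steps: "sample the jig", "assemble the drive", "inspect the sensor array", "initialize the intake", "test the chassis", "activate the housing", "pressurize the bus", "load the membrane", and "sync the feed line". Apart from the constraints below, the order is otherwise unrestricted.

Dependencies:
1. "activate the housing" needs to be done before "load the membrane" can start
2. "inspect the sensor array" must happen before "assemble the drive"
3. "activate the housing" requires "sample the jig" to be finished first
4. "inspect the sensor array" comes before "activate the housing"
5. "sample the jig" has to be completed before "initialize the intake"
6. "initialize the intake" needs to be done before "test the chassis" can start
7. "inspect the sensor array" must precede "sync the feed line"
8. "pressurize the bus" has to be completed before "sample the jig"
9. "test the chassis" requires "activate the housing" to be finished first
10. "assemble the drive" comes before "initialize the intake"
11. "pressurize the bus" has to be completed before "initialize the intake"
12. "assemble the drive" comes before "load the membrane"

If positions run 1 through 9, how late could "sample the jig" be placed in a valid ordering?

5

Following every chain forward from "sample the jig", the steps that must come later are "initialize the intake", "test the chassis", "activate the housing", "load the membrane" — 4 of them.
With 4 mandatory successors out of 9 steps total, the latest slot for "sample the jig" is 9−4 = 5, and it's reachable by doing all non-successors before "sample the jig".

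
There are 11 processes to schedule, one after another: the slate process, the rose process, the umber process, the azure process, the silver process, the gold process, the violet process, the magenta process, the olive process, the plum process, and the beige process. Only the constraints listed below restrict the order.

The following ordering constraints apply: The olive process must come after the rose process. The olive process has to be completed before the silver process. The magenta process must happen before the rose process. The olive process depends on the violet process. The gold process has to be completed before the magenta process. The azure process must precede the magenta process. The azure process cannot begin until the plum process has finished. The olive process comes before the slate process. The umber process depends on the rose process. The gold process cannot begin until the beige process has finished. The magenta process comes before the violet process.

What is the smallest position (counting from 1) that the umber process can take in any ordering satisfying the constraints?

7

Every process that must precede the umber process has to come before it. Tracing all chains that end at the umber process, those processes are: the rose process, the azure process, the gold process, the magenta process, the plum process, the beige process — 6 in total.
With 6 mandatory predecessors, the earliest the umber process can sit is position 6+1 = 7, and placing just those 6 first achieves it.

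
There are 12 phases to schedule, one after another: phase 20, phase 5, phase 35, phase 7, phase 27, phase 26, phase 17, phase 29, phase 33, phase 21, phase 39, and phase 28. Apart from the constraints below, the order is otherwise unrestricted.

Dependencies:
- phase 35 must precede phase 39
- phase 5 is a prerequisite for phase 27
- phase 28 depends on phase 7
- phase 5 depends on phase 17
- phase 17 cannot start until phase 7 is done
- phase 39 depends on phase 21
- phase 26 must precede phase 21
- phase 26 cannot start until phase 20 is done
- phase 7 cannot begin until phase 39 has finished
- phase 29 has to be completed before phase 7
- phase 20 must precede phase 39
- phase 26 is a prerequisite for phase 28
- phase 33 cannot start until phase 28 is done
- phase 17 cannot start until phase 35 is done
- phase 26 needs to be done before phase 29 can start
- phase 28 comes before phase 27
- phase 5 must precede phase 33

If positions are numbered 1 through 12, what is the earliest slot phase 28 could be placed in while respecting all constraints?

The phases that are forced before phase 28, directly or transitively, are phase 20, phase 35, phase 7, phase 26, phase 29, phase 21, phase 39. That's 7 phases.
So at minimum 7 phases come before phase 28, putting phase 28 no earlier than position 8. That position is achievable by scheduling exactly those predecessors first.

8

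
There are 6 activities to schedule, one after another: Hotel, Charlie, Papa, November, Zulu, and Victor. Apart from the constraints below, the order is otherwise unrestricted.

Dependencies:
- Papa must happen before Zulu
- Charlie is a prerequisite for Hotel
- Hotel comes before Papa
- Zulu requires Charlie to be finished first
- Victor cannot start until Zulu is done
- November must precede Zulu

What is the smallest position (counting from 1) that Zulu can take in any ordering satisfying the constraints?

5

Every activity that must precede Zulu has to come before it. Tracing all chains that end at Zulu, those activities are: Hotel, Charlie, Papa, November — 4 in total.
With 4 mandatory predecessors, the earliest Zulu can sit is position 4+1 = 5, and placing just those 4 first achieves it.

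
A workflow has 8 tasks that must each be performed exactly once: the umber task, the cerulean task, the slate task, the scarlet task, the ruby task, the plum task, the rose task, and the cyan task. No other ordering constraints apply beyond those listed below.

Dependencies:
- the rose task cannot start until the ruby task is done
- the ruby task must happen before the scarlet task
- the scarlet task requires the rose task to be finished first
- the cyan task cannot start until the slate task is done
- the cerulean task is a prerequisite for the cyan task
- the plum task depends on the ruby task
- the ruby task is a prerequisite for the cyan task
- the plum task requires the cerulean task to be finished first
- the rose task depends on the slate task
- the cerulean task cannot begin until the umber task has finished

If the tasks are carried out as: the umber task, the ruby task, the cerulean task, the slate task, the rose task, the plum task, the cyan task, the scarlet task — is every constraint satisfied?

Every stated constraint is respected: the ruby task sits at position 2, ahead of the scarlet task at position 8, and each of the other listed pairs likewise has the predecessor earlier in the sequence.

Yes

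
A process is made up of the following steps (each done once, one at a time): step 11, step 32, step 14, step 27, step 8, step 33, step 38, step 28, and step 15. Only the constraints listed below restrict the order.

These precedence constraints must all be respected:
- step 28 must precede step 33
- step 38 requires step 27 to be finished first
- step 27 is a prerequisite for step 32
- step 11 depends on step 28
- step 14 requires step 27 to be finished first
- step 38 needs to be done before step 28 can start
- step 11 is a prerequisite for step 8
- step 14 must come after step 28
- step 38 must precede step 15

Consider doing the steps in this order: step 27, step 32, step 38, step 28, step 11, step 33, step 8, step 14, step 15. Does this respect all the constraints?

Yes

Checking each listed constraint against this order: for instance, step 27 is in position 1 and step 14 in position 8, so that constraint holds — and the remaining constraints check out the same way.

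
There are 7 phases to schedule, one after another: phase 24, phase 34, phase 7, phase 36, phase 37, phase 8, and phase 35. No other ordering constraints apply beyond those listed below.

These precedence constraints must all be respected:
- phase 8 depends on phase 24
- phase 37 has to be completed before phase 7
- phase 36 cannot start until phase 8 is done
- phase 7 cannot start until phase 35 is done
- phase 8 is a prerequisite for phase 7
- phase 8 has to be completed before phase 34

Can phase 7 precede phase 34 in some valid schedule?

Yes

The constraints leave phase 7 and phase 34 unordered relative to each other; nothing requires phase 34 earlier.
That means at least one valid schedule has phase 7 before phase 34.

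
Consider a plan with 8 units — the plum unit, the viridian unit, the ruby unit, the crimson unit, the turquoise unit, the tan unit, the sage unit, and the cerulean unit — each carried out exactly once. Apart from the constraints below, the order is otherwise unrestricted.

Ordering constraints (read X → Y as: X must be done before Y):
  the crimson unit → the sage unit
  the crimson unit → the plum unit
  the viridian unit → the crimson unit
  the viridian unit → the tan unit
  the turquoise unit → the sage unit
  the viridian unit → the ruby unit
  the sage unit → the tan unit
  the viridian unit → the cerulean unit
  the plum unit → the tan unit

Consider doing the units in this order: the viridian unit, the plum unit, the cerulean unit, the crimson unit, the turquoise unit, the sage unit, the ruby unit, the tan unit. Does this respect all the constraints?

No

Here the crimson unit comes after the plum unit.
Since the crimson unit is required before the plum unit, the ordering is invalid.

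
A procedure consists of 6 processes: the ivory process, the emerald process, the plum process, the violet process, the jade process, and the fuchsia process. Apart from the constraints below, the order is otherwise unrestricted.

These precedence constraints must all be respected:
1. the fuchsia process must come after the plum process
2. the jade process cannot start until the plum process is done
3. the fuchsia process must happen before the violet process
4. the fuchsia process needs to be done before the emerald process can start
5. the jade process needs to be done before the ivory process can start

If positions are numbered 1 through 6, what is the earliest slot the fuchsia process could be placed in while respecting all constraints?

Working backwards through the constraints from the fuchsia process, its only required predecessor is the plum process.
So at minimum 1 process comes before the fuchsia process, putting the fuchsia process no earlier than position 2. That position is achievable by scheduling exactly that predecessor first.

2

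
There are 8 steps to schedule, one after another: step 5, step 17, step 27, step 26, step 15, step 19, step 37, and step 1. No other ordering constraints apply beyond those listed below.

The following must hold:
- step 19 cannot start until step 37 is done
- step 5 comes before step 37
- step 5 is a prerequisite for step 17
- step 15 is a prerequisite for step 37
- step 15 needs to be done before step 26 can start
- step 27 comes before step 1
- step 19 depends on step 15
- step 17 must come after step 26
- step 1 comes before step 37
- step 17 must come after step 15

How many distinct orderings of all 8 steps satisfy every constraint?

141

The steps with no prerequisites are step 5, step 27, step 15; any of them can be placed first.
Enumerating by repeatedly choosing an available step (one whose prerequisites are all placed) gives 141 distinct complete orderings.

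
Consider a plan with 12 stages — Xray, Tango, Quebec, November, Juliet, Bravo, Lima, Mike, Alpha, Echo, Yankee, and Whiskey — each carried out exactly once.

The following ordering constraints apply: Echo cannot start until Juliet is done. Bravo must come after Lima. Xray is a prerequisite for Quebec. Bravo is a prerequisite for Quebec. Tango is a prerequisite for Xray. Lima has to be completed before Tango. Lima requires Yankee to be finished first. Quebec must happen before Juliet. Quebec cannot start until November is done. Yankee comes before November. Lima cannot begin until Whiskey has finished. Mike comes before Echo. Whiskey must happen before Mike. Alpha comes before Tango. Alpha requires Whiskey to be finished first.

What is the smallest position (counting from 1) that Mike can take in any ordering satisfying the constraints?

2

Working backwards through the constraints from Mike, its only required predecessor is Whiskey.
So at minimum 1 stage comes before Mike, putting Mike no earlier than position 2. That position is achievable by scheduling exactly that predecessor first.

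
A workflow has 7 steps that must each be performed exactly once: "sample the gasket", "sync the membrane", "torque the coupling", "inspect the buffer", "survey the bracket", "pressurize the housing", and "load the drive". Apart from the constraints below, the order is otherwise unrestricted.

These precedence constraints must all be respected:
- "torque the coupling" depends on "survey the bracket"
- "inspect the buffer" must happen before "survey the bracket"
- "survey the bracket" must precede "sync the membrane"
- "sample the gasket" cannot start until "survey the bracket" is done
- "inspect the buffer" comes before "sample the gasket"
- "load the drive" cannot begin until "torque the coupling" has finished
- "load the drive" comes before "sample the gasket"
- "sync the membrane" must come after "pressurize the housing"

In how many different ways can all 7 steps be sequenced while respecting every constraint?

The steps with no prerequisites are "inspect the buffer", "pressurize the housing"; any of them can be placed first.
Enumerating by repeatedly choosing an available step (one whose prerequisites are all placed) gives 18 distinct complete orderings.

18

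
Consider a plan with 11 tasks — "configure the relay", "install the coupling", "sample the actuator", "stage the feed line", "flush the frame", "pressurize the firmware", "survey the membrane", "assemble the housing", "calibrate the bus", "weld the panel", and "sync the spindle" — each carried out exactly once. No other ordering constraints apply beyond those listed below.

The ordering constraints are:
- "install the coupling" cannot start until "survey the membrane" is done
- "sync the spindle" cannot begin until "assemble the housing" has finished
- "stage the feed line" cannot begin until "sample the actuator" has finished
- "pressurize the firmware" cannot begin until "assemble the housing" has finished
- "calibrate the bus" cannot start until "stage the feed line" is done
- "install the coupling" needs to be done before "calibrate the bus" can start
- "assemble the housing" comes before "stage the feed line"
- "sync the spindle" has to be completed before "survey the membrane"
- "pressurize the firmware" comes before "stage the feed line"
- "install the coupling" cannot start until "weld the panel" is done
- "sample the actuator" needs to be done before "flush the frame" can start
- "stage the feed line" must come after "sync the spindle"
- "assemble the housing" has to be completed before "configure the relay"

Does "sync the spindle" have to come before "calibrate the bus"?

Yes

Tracing the constraints gives a chain: "sync the spindle" → "stage the feed line" → "calibrate the bus".
Hence "sync the spindle" necessarily comes before "calibrate the bus".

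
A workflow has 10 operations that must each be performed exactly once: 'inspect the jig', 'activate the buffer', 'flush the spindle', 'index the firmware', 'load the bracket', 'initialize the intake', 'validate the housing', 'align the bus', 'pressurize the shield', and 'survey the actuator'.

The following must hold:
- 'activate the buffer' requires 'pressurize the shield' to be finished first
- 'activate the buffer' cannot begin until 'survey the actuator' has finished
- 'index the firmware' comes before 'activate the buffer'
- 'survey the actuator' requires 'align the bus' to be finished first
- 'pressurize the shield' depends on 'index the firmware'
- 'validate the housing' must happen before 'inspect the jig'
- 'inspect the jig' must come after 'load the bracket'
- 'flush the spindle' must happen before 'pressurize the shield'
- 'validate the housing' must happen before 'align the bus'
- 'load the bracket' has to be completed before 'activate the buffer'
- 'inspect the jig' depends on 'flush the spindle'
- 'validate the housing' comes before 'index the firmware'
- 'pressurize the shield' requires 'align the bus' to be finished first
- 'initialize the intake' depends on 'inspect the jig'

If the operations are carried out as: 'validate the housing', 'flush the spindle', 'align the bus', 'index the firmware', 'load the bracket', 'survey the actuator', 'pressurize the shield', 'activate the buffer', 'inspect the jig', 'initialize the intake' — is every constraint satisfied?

Yes

Checking each listed constraint against this order: for instance, 'validate the housing' is in position 1 and 'inspect the jig' in position 9, so that constraint holds — and the remaining constraints check out the same way.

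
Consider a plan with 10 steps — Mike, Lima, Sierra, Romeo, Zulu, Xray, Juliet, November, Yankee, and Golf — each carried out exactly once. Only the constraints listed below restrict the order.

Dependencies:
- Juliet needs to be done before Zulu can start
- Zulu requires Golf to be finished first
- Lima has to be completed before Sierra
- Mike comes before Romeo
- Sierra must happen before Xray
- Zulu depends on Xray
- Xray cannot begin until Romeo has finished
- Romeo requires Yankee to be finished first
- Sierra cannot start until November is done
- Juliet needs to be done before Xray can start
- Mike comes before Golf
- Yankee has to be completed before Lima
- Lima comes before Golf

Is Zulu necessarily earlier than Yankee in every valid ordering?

In fact the dependencies run the other way: Yankee → Lima → Golf → Zulu.
So Zulu does not have to come before Yankee — it cannot.

No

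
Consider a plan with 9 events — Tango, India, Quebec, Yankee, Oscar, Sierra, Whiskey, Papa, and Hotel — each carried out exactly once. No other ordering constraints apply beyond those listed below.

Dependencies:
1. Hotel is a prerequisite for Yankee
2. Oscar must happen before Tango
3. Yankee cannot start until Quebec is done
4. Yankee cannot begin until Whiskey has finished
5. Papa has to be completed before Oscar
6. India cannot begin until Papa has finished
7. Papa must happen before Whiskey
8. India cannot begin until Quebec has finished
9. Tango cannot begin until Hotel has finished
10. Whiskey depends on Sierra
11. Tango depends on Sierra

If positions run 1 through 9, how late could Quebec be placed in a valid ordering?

Every event that must follow Quebec has to come after it. Tracing all chains starting from Quebec, those events are: India, Yankee — 2 in total.
With 2 mandatory successors out of 9 events total, the latest slot for Quebec is 9−2 = 7, and it's reachable by doing all non-successors before Quebec.

7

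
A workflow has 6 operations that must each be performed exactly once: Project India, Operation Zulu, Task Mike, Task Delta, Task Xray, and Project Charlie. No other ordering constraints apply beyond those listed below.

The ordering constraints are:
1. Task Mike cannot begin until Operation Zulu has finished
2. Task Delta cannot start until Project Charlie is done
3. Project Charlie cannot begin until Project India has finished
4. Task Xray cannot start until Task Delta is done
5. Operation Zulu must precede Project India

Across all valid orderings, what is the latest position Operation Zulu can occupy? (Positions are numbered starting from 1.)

1

Every operation that must follow Operation Zulu has to come after it. Tracing all chains starting from Operation Zulu, those operations are: Project India, Task Mike, Task Delta, Task Xray, Project Charlie — 5 in total.
With 5 mandatory successors out of 6 operations total, the latest slot for Operation Zulu is 6−5 = 1, and it's reachable by doing all non-successors before Operation Zulu.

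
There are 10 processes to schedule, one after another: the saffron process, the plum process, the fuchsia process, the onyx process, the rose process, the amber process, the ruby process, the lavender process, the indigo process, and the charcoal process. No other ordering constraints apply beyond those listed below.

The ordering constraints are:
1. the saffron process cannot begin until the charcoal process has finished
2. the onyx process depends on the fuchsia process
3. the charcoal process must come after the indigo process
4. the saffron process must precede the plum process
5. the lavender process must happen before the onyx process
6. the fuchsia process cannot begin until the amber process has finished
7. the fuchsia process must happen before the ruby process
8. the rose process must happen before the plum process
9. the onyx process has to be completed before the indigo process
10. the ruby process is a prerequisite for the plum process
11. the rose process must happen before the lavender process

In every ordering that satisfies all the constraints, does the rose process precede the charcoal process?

Yes

There is a constraint chain the rose process → the lavender process → the onyx process → the indigo process → the charcoal process.
So the rose process must precede the charcoal process in any valid ordering.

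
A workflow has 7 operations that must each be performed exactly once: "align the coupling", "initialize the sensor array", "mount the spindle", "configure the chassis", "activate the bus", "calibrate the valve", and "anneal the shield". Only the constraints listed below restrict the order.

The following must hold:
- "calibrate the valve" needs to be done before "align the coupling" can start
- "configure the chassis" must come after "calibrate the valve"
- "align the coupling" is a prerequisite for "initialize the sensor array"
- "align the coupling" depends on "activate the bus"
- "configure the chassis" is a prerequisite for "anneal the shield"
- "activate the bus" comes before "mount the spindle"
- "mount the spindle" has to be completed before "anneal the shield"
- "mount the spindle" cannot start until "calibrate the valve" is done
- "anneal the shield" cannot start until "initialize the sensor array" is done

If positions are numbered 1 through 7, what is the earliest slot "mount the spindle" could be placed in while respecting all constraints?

Working backwards through the constraints from "mount the spindle", its full set of required predecessors is "activate the bus", "calibrate the valve" — 2 of them.
With 2 mandatory predecessors, the earliest "mount the spindle" can sit is position 2+1 = 3, and placing just those 2 first achieves it.

3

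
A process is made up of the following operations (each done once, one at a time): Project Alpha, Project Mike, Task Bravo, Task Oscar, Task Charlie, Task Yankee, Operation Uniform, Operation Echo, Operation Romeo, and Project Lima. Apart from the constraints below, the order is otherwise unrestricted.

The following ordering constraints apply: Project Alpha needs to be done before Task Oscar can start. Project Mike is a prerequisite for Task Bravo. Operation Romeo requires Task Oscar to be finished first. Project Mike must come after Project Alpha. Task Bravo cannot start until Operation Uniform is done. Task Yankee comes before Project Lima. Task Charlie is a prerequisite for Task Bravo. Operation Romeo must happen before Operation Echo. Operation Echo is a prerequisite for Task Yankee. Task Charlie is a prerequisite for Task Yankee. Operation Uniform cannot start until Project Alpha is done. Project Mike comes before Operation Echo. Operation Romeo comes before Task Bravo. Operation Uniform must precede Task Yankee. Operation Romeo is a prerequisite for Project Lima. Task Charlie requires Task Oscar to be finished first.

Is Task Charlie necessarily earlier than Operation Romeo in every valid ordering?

No chain of constraints connects Task Charlie to Operation Romeo in either direction.
A valid ordering placing Operation Romeo before Task Charlie exists, so the answer is no.

No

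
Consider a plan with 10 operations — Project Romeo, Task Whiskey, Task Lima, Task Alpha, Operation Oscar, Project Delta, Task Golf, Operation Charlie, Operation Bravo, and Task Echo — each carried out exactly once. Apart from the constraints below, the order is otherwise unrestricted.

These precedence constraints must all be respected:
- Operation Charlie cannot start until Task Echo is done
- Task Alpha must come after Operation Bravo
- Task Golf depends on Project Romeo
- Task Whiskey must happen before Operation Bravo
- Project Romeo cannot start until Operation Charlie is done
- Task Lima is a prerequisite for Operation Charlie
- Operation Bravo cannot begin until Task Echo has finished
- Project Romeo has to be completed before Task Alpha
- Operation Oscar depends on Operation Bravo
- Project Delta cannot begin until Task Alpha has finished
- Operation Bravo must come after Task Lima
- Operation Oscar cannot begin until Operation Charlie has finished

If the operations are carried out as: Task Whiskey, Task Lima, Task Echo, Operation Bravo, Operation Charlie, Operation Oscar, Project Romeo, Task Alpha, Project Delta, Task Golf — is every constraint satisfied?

Yes

Going through the constraints one by one, each required predecessor appears earlier in the sequence than its dependent — e.g. Operation Bravo (position 4) is before Task Alpha (position 8), as required.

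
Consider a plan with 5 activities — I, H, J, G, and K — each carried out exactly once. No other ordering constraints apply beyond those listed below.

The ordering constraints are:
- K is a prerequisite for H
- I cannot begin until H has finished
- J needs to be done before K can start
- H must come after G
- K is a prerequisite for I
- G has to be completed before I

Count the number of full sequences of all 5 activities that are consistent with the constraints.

The activities with no prerequisites are J, G; any of them can be placed first.
Enumerating by repeatedly choosing an available activity (one whose prerequisites are all placed) gives 3 distinct complete orderings.

3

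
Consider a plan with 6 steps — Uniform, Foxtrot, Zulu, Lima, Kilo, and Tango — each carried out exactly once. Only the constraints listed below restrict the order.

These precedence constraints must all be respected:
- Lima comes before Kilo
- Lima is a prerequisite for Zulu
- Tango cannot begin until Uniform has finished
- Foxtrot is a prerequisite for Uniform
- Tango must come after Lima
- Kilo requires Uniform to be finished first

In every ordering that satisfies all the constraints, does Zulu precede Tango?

No chain of constraints connects Zulu to Tango in either direction.
There exist valid orderings with Tango before Zulu, so Zulu is not required to come first.

No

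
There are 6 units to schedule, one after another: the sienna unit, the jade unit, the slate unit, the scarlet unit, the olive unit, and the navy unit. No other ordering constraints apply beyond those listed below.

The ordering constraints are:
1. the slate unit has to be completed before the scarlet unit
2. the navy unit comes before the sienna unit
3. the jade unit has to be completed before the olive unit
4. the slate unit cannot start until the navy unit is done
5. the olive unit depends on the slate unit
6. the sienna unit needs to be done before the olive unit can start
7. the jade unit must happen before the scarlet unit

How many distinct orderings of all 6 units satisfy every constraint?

2 units have no prerequisites (the jade unit, the navy unit), so any of them could come first.
Systematically extending each partial ordering one unit at a time and counting, there are 19 complete orderings.

19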